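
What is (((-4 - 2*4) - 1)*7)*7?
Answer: -637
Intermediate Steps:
(((-4 - 2*4) - 1)*7)*7 = (((-4 - 8) - 1)*7)*7 = ((-12 - 1)*7)*7 = -13*7*7 = -91*7 = -637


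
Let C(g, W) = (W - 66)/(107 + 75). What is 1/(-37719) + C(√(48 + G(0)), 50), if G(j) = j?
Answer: -301843/3432429 ≈ -0.087939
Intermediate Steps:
C(g, W) = -33/91 + W/182 (C(g, W) = (-66 + W)/182 = (-66 + W)*(1/182) = -33/91 + W/182)
1/(-37719) + C(√(48 + G(0)), 50) = 1/(-37719) + (-33/91 + (1/182)*50) = -1/37719 + (-33/91 + 25/91) = -1/37719 - 8/91 = -301843/3432429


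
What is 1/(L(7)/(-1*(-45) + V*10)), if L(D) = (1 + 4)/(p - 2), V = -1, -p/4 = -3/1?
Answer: 70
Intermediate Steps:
p = 12 (p = -(-12)/1 = -(-12) = -4*(-3) = 12)
L(D) = 1/2 (L(D) = (1 + 4)/(12 - 2) = 5/10 = 5*(1/10) = 1/2)
1/(L(7)/(-1*(-45) + V*10)) = 1/(1/(2*(-1*(-45) - 1*10))) = 1/(1/(2*(45 - 10))) = 1/((1/2)/35) = 1/((1/2)*(1/35)) = 1/(1/70) = 70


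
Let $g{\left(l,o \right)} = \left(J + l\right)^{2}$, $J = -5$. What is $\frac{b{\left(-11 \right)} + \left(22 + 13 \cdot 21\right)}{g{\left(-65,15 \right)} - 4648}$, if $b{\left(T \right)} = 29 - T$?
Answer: $\frac{335}{252} \approx 1.3294$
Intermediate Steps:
$g{\left(l,o \right)} = \left(-5 + l\right)^{2}$
$\frac{b{\left(-11 \right)} + \left(22 + 13 \cdot 21\right)}{g{\left(-65,15 \right)} - 4648} = \frac{\left(29 - -11\right) + \left(22 + 13 \cdot 21\right)}{\left(-5 - 65\right)^{2} - 4648} = \frac{\left(29 + 11\right) + \left(22 + 273\right)}{\left(-70\right)^{2} - 4648} = \frac{40 + 295}{4900 - 4648} = \frac{335}{252}$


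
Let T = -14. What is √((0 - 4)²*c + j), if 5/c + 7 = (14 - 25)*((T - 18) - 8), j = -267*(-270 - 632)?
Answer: √45153760466/433 ≈ 490.75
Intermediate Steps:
j = 240834 (j = -267*(-902) = 240834)
c = 5/433 (c = 5/(-7 + (14 - 25)*((-14 - 18) - 8)) = 5/(-7 - 11*(-32 - 8)) = 5/(-7 - 11*(-40)) = 5/(-7 + 440) = 5/433 ≈ 0.011547)
√((0 - 4)²*c + j) = √((0 - 4)²*(5/433) + 240834) = √((-4)²*(5/433) + 240834) = √(16*(5/433) + 240834) = √(80/433 + 240834) = √(104281202/433) = √45153760466/433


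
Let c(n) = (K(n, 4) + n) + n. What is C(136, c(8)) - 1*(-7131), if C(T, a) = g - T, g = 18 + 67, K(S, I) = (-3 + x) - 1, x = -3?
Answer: 7080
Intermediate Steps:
K(S, I) = -7 (K(S, I) = (-3 - 3) - 1 = -6 - 1 = -7)
c(n) = -7 + 2*n (c(n) = (-7 + n) + n = -7 + 2*n)
g = 85
C(T, a) = 85 - T
C(136, c(8)) - 1*(-7131) = (85 - 1*136) - 1*(-7131) = (85 - 136) + 7131 = -51 + 7131 = 7080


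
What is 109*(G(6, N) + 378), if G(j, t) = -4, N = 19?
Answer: 40766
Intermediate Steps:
109*(G(6, N) + 378) = 109*(-4 + 378) = 109*374 = 40766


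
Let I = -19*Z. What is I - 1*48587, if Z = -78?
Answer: -47105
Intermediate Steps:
I = 1482 (I = -19*(-78) = 1482)
I - 1*48587 = 1482 - 1*48587 = 1482 - 48587 = -47105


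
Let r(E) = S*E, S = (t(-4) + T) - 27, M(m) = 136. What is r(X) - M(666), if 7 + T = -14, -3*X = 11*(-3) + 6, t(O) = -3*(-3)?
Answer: -487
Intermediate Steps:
t(O) = 9
X = 9 (X = -(11*(-3) + 6)/3 = -(-33 + 6)/3 = -⅓*(-27) = 9)
T = -21 (T = -7 - 14 = -21)
S = -39 (S = (9 - 21) - 27 = -12 - 27 = -39)
r(E) = -39*E
r(X) - M(666) = -39*9 - 1*136 = -351 - 136 = -487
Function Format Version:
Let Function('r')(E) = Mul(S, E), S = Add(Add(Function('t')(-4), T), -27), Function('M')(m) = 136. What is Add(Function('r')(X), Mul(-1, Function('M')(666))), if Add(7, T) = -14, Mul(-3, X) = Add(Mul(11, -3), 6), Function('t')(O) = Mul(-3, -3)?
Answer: -487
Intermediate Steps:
Function('t')(O) = 9
X = 9 (X = Mul(Rational(-1, 3), Add(Mul(11, -3), 6)) = Mul(Rational(-1, 3), Add(-33, 6)) = Mul(Rational(-1, 3), -27) = 9)
T = -21 (T = Add(-7, -14) = -21)
S = -39 (S = Add(Add(9, -21), -27) = Add(-12, -27) = -39)
Function('r')(E) = Mul(-39, E)
Add(Function('r')(X), Mul(-1, Function('M')(666))) = Add(Mul(-39, 9), Mul(-1, 136)) = Add(-351, -136) = -487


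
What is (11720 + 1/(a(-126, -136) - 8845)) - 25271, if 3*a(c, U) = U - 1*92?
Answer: -120888472/8921 ≈ -13551.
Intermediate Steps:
a(c, U) = -92/3 + U/3 (a(c, U) = (U - 1*92)/3 = (U - 92)/3 = (-92 + U)/3 = -92/3 + U/3)
(11720 + 1/(a(-126, -136) - 8845)) - 25271 = (11720 + 1/((-92/3 + (⅓)*(-136)) - 8845)) - 25271 = (11720 + 1/((-92/3 - 136/3) - 8845)) - 25271 = (11720 + 1/(-76 - 8845)) - 25271 = (11720 + 1/(-8921)) - 25271 = (11720 - 1/8921) - 25271 = 104554119/8921 - 25271 = -120888472/8921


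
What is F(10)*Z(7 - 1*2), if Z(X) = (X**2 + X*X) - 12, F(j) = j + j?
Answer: 760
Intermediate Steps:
F(j) = 2*j
Z(X) = -12 + 2*X**2 (Z(X) = (X**2 + X**2) - 12 = 2*X**2 - 12 = -12 + 2*X**2)
F(10)*Z(7 - 1*2) = (2*10)*(-12 + 2*(7 - 1*2)**2) = 20*(-12 + 2*(7 - 2)**2) = 20*(-12 + 2*5**2) = 20*(-12 + 2*25) = 20*(-12 + 50) = 20*38 = 760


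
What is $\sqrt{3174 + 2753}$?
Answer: $\sqrt{5927} \approx 76.987$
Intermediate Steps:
$\sqrt{3174 + 2753} = \sqrt{5927}$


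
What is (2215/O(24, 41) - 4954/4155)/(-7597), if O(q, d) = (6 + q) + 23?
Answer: -8940763/1672973355 ≈ -0.0053442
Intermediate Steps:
O(q, d) = 29 + q
(2215/O(24, 41) - 4954/4155)/(-7597) = (2215/(29 + 24) - 4954/4155)/(-7597) = (2215/53 - 4954*1/4155)*(-1/7597) = (2215*(1/53) - 4954/4155)*(-1/7597) = (2215/53 - 4954/4155)*(-1/7597) = (8940763/220215)*(-1/7597) = -8940763/1672973355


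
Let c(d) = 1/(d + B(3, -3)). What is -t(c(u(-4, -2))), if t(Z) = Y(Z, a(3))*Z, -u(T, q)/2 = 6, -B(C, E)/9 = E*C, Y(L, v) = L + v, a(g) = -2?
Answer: 137/4761 ≈ 0.028775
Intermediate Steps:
B(C, E) = -9*C*E (B(C, E) = -9*E*C = -9*C*E)
u(T, q) = -12 (u(T, q) = -2*6 = -12)
c(d) = 1/(81 + d) (c(d) = 1/(d - 9*3*(-3)) = 1/(d + 81) = 1/(81 + d))
t(Z) = Z*(-2 + Z) (t(Z) = (Z - 2)*Z = (-2 + Z)*Z = Z*(-2 + Z))
-t(c(u(-4, -2))) = -(-2 + 1/(81 - 12))/(81 - 12) = -(-2 + 1/69)/69 = -(-137)/(69*69) = -1*(-137/4761) = 137/4761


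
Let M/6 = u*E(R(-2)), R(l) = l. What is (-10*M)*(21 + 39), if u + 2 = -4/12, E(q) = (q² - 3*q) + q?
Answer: 67200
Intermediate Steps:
E(q) = q² - 2*q
u = -7/3 (u = -2 - 4/12 = -2 - 4*1/12 = -2 - ⅓ = -7/3 ≈ -2.3333)
M = -112 (M = 6*(-(-14)*(-2 - 2)/3) = 6*(-(-14)*(-4)/3) = 6*(-7/3*8) = 6*(-56/3) = -112)
(-10*M)*(21 + 39) = (-10*(-112))*(21 + 39) = 1120*60 = 67200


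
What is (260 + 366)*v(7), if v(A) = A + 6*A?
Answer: 30674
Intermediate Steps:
v(A) = 7*A
(260 + 366)*v(7) = (260 + 366)*(7*7) = 626*49 = 30674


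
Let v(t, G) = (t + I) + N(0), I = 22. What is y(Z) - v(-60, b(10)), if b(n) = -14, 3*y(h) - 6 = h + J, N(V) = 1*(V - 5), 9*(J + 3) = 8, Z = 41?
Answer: 1565/27 ≈ 57.963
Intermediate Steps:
J = -19/9 (J = -3 + (1/9)*8 = -3 + 8/9 = -19/9 ≈ -2.1111)
N(V) = -5 + V (N(V) = 1*(-5 + V) = -5 + V)
y(h) = 35/27 + h/3 (y(h) = 2 + (h - 19/9)/3 = 2 + (-19/9 + h)/3 = 2 + (-19/27 + h/3) = 35/27 + h/3)
v(t, G) = 17 + t (v(t, G) = (t + 22) + (-5 + 0) = (22 + t) - 5 = 17 + t)
y(Z) - v(-60, b(10)) = (35/27 + (1/3)*41) - (17 - 60) = (35/27 + 41/3) - 1*(-43) = 404/27 + 43 = 1565/27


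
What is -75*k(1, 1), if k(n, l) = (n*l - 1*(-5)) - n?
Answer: -375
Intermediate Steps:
k(n, l) = 5 - n + l*n (k(n, l) = (l*n + 5) - n = (5 + l*n) - n = 5 - n + l*n)
-75*k(1, 1) = -75*(5 - 1*1 + 1*1) = -75*(5 - 1 + 1) = -75*5 = -375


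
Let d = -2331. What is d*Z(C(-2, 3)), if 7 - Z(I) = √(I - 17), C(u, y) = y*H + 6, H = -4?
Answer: -16317 + 2331*I*√23 ≈ -16317.0 + 11179.0*I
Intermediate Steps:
C(u, y) = 6 - 4*y (C(u, y) = y*(-4) + 6 = -4*y + 6 = 6 - 4*y)
Z(I) = 7 - √(-17 + I) (Z(I) = 7 - √(I - 17) = 7 - √(-17 + I))
d*Z(C(-2, 3)) = -2331*(7 - √(-17 + (6 - 4*3))) = -2331*(7 - √(-17 + (6 - 12))) = -2331*(7 - √(-17 - 6)) = -2331*(7 - √(-23)) = -2331*(7 - I*√23) = -16317 + 2331*I*√23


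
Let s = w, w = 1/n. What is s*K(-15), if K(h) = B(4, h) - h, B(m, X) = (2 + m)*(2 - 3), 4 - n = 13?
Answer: -1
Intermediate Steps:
n = -9 (n = 4 - 1*13 = 4 - 13 = -9)
B(m, X) = -2 - m (B(m, X) = (2 + m)*(-1) = -2 - m)
w = -1/9 (w = 1/(-9) = -1/9 ≈ -0.11111)
K(h) = -6 - h (K(h) = (-2 - 1*4) - h = (-2 - 4) - h = -6 - h)
s = -1/9 ≈ -0.11111
s*K(-15) = -(-6 - 1*(-15))/9 = -(-6 + 15)/9 = -1/9*9 = -1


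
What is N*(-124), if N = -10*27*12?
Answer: 401760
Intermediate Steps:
N = -3240 (N = -270*12 = -3240)
N*(-124) = -3240*(-124) = 401760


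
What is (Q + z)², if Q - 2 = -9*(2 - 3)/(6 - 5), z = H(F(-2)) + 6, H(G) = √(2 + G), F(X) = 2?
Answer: 361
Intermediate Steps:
z = 8 (z = √(2 + 2) + 6 = √4 + 6 = 2 + 6 = 8)
Q = 11 (Q = 2 - 9*(2 - 3)/(6 - 5) = 2 - (-9)/1 = 2 - (-9) = 2 - 9*(-1) = 2 + 9 = 11)
(Q + z)² = (11 + 8)² = 19² = 361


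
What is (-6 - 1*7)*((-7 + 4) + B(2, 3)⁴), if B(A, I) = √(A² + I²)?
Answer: -2158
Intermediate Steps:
(-6 - 1*7)*((-7 + 4) + B(2, 3)⁴) = (-6 - 1*7)*((-7 + 4) + (√(2² + 3²))⁴) = (-6 - 7)*(-3 + (√(4 + 9))⁴) = -13*(-3 + (√13)⁴) = -13*(-3 + 169) = -13*166 = -2158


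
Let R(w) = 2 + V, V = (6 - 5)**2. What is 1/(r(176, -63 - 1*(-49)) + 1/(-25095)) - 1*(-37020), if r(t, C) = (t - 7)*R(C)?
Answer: 471011556375/12723164 ≈ 37020.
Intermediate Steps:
V = 1 (V = 1**2 = 1)
R(w) = 3 (R(w) = 2 + 1 = 3)
r(t, C) = -21 + 3*t (r(t, C) = (t - 7)*3 = (-7 + t)*3 = -21 + 3*t)
1/(r(176, -63 - 1*(-49)) + 1/(-25095)) - 1*(-37020) = 1/((-21 + 3*176) + 1/(-25095)) - 1*(-37020) = 1/((-21 + 528) - 1/25095) + 37020 = 1/(507 - 1/25095) + 37020 = 1/(12723164/25095) + 37020 = 25095/12723164 + 37020 = 471011556375/12723164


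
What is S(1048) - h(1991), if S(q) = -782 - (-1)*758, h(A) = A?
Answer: -2015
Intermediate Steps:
S(q) = -24 (S(q) = -782 - 1*(-758) = -782 + 758 = -24)
S(1048) - h(1991) = -24 - 1*1991 = -24 - 1991 = -2015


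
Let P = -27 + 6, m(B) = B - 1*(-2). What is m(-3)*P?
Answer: 21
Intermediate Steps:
m(B) = 2 + B (m(B) = B + 2 = 2 + B)
P = -21
m(-3)*P = (2 - 3)*(-21) = -1*(-21) = 21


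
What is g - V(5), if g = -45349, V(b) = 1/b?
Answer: -226746/5 ≈ -45349.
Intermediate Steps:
g - V(5) = -45349 - 1/5 = -226746/5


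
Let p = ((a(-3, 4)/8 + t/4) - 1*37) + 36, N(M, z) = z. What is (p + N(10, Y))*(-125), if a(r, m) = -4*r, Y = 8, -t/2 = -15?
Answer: -2000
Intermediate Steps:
t = 30 (t = -2*(-15) = 30)
p = 8 (p = ((-4*(-3)/8 + 30/4) - 1*37) + 36 = ((12*(⅛) + 30*(¼)) - 37) + 36 = ((3/2 + 15/2) - 37) + 36 = (9 - 37) + 36 = -28 + 36 = 8)
(p + N(10, Y))*(-125) = (8 + 8)*(-125) = 16*(-125) = -2000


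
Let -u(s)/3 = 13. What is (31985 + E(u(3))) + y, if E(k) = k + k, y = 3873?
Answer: 35780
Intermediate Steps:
u(s) = -39 (u(s) = -3*13 = -39)
E(k) = 2*k
(31985 + E(u(3))) + y = (31985 + 2*(-39)) + 3873 = (31985 - 78) + 3873 = 31907 + 3873 = 35780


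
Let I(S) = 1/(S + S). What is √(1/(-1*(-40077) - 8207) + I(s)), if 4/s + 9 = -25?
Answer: I*√4316679955/31870 ≈ 2.0615*I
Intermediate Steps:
s = -2/17 (s = 4/(-9 - 25) = 4/(-34) = 4*(-1/34) = -2/17 ≈ -0.11765)
I(S) = 1/(2*S)
√(1/(-1*(-40077) - 8207) + I(s)) = √(1/(-1*(-40077) - 8207) + 1/(2*(-2/17))) = √(1/(40077 - 8207) + (½)*(-17/2)) = √(1/31870 - 17/4) = √(-270893/63740) = I*√4316679955/31870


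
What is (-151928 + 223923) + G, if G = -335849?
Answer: -263854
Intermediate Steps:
(-151928 + 223923) + G = (-151928 + 223923) - 335849 = 71995 - 335849 = -263854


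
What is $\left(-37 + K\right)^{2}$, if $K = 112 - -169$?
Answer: $59536$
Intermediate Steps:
$K = 281$ ($K = 112 + 169 = 281$)
$\left(-37 + K\right)^{2} = \left(-37 + 281\right)^{2} = 244^{2} = 59536$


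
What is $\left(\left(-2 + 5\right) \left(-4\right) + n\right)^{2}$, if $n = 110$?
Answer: $9604$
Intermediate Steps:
$\left(\left(-2 + 5\right) \left(-4\right) + n\right)^{2} = \left(\left(-2 + 5\right) \left(-4\right) + 110\right)^{2} = \left(3 \left(-4\right) + 110\right)^{2} = \left(-12 + 110\right)^{2} = 98^{2} = 9604$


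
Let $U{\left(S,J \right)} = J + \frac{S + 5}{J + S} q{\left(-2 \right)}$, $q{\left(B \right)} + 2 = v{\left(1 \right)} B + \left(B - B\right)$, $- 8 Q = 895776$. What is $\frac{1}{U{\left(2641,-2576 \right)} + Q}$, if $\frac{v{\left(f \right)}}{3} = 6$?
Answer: $- \frac{65}{7546168} \approx -8.6136 \cdot 10^{-6}$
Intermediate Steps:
$v{\left(f \right)} = 18$ ($v{\left(f \right)} = 3 \cdot 6 = 18$)
$Q = -111972$ ($Q = \left(- \frac{1}{8}\right) 895776 = -111972$)
$q{\left(B \right)} = -2 + 18 B$ ($q{\left(B \right)} = -2 + \left(18 B + \left(B - B\right)\right) = -2 + \left(18 B + 0\right) = -2 + 18 B$)
$U{\left(S,J \right)} = J - \frac{38 \left(5 + S\right)}{J + S}$ ($U{\left(S,J \right)} = J + \frac{S + 5}{J + S} \left(-2 + 18 \left(-2\right)\right) = J + \frac{5 + S}{J + S} \left(-2 - 36\right) = J + \frac{5 + S}{J + S} \left(-38\right) = J - \frac{38 \left(5 + S\right)}{J + S}$)
$\frac{1}{U{\left(2641,-2576 \right)} + Q} = \frac{1}{\frac{-190 + \left(-2576\right)^{2} - 100358 - 6803216}{-2576 + 2641} - 111972} = \frac{1}{\frac{-190 + 6635776 - 100358 - 6803216}{65} - 111972} = \frac{1}{\frac{1}{65} \left(-267988\right) - 111972} = \frac{1}{- \frac{267988}{65} - 111972} = \frac{1}{- \frac{7546168}{65}} = - \frac{65}{7546168}$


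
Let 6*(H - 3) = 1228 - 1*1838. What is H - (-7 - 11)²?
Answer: -1268/3 ≈ -422.67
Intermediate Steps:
H = -296/3 (H = 3 + (1228 - 1*1838)/6 = 3 + (1228 - 1838)/6 = 3 + (⅙)*(-610) = 3 - 305/3 = -296/3 ≈ -98.667)
H - (-7 - 11)² = -296/3 - (-7 - 11)² = -296/3 - 1*(-18)² = -296/3 - 1*324 = -296/3 - 324 = -1268/3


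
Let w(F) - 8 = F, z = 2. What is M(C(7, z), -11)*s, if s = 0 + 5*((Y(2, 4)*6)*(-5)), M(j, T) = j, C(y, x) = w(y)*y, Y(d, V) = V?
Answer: -63000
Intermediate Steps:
w(F) = 8 + F
C(y, x) = y*(8 + y) (C(y, x) = (8 + y)*y = y*(8 + y))
s = -600 (s = 0 + 5*((4*6)*(-5)) = 0 + 5*(24*(-5)) = 0 + 5*(-120) = 0 - 600 = -600)
M(C(7, z), -11)*s = (7*(8 + 7))*(-600) = (7*15)*(-600) = 105*(-600) = -63000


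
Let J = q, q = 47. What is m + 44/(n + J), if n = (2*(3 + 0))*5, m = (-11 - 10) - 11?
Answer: -220/7 ≈ -31.429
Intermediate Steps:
m = -32 (m = -21 - 11 = -32)
J = 47
n = 30 (n = (2*3)*5 = 6*5 = 30)
m + 44/(n + J) = -32 + 44/(30 + 47) = -32 + 44/77 = -32 + 44*(1/77) = -32 + 4/7 = -220/7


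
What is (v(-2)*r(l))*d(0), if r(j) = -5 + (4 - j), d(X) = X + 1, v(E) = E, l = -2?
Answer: -2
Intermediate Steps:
d(X) = 1 + X
r(j) = -1 - j
(v(-2)*r(l))*d(0) = (-2*(-1 - 1*(-2)))*(1 + 0) = -2*(-1 + 2)*1 = -2*1*1 = -2*1 = -2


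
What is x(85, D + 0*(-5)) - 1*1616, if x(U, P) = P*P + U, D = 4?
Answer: -1515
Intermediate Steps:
x(U, P) = U + P² (x(U, P) = P² + U = U + P²)
x(85, D + 0*(-5)) - 1*1616 = (85 + (4 + 0*(-5))²) - 1*1616 = (85 + (4 + 0)²) - 1616 = (85 + 4²) - 1616 = (85 + 16) - 1616 = 101 - 1616 = -1515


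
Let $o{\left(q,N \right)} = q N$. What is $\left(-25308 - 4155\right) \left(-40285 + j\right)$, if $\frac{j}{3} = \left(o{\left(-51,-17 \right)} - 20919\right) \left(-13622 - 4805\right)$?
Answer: $-32658389836401$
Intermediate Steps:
$o{\left(q,N \right)} = N q$
$j = 1108494612$ ($j = 3 \left(\left(-17\right) \left(-51\right) - 20919\right) \left(-13622 - 4805\right) = 3 \left(867 - 20919\right) \left(-18427\right) = 3 \left(\left(-20052\right) \left(-18427\right)\right) = 3 \cdot 369498204 = 1108494612$)
$\left(-25308 - 4155\right) \left(-40285 + j\right) = \left(-25308 - 4155\right) \left(-40285 + 1108494612\right) = \left(-29463\right) 1108454327 = -32658389836401$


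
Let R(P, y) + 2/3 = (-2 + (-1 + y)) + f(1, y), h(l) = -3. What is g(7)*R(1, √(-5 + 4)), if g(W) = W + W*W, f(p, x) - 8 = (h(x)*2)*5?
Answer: -4312/3 + 56*I ≈ -1437.3 + 56.0*I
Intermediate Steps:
f(p, x) = -22 (f(p, x) = 8 - 3*2*5 = 8 - 6*5 = 8 - 30 = -22)
g(W) = W + W²
R(P, y) = -77/3 + y (R(P, y) = -⅔ + ((-2 + (-1 + y)) - 22) = -⅔ + ((-3 + y) - 22) = -⅔ + (-25 + y) = -77/3 + y)
g(7)*R(1, √(-5 + 4)) = (7*(1 + 7))*(-77/3 + √(-5 + 4)) = (7*8)*(-77/3 + √(-1)) = 56*(-77/3 + I) = -4312/3 + 56*I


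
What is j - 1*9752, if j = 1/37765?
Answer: -368284279/37765 ≈ -9752.0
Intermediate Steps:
j = 1/37765 ≈ 2.6480e-5
j - 1*9752 = 1/37765 - 1*9752 = 1/37765 - 9752 = -368284279/37765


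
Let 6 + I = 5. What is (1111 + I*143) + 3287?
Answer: 4255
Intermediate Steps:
I = -1 (I = -6 + 5 = -1)
(1111 + I*143) + 3287 = (1111 - 1*143) + 3287 = (1111 - 143) + 3287 = 968 + 3287 = 4255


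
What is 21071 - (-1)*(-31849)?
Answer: -10778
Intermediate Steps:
21071 - (-1)*(-31849) = 21071 - 1*31849 = 21071 - 31849 = -10778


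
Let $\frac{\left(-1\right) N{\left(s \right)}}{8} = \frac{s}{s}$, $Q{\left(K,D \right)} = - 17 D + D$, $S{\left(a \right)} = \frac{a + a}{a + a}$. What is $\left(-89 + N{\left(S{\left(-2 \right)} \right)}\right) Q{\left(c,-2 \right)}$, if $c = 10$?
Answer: $-3104$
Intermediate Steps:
$S{\left(a \right)} = 1$ ($S{\left(a \right)} = \frac{2 a}{2 a} = 2 a \frac{1}{2 a} = 1$)
$Q{\left(K,D \right)} = - 16 D$
$N{\left(s \right)} = -8$ ($N{\left(s \right)} = - 8 \frac{s}{s} = \left(-8\right) 1 = -8$)
$\left(-89 + N{\left(S{\left(-2 \right)} \right)}\right) Q{\left(c,-2 \right)} = \left(-89 - 8\right) \left(\left(-16\right) \left(-2\right)\right) = \left(-97\right) 32 = -3104$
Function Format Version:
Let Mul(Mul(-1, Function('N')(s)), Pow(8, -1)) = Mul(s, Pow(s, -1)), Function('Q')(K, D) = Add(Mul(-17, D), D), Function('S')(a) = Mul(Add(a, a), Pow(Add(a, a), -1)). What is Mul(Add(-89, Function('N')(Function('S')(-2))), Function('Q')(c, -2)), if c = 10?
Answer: -3104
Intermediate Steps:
Function('S')(a) = 1 (Function('S')(a) = Mul(Mul(2, a), Pow(Mul(2, a), -1)) = Mul(Mul(2, a), Mul(Rational(1, 2), Pow(a, -1))) = 1)
Function('Q')(K, D) = Mul(-16, D)
Function('N')(s) = -8 (Function('N')(s) = Mul(-8, Mul(s, Pow(s, -1))) = Mul(-8, 1) = -8)
Mul(Add(-89, Function('N')(Function('S')(-2))), Function('Q')(c, -2)) = Mul(Add(-89, -8), Mul(-16, -2)) = Mul(-97, 32) = -3104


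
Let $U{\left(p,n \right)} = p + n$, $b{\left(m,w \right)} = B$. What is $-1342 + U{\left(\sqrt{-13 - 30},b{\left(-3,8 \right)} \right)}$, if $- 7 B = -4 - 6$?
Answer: $- \frac{9384}{7} + i \sqrt{43} \approx -1340.6 + 6.5574 i$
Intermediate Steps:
$B = \frac{10}{7}$ ($B = - \frac{-4 - 6}{7} = \left(- \frac{1}{7}\right) \left(-10\right) = \frac{10}{7} \approx 1.4286$)
$b{\left(m,w \right)} = \frac{10}{7}$
$U{\left(p,n \right)} = n + p$
$-1342 + U{\left(\sqrt{-13 - 30},b{\left(-3,8 \right)} \right)} = -1342 + \left(\frac{10}{7} + \sqrt{-13 - 30}\right) = -1342 + \left(\frac{10}{7} + \sqrt{-43}\right) = -1342 + \left(\frac{10}{7} + i \sqrt{43}\right) = - \frac{9384}{7} + i \sqrt{43}$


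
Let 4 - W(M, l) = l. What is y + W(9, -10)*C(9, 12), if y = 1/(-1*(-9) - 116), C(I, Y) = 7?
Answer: 10485/107 ≈ 97.991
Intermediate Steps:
W(M, l) = 4 - l
y = -1/107 (y = 1/(9 - 116) = 1/(-107) = -1/107 ≈ -0.0093458)
y + W(9, -10)*C(9, 12) = -1/107 + (4 - 1*(-10))*7 = -1/107 + (4 + 10)*7 = -1/107 + 14*7 = -1/107 + 98 = 10485/107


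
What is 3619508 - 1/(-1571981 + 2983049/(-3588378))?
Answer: 20417156066332353814/5640865019867 ≈ 3.6195e+6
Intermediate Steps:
3619508 - 1/(-1571981 + 2983049/(-3588378)) = 3619508 - 1/(-1571981 + 2983049*(-1/3588378)) = 3619508 - 1/(-1571981 - 2983049/3588378) = 3619508 - 1/(-5640865019867/3588378) = 3619508 - 1*(-3588378/5640865019867) = 3619508 + 3588378/5640865019867 = 20417156066332353814/5640865019867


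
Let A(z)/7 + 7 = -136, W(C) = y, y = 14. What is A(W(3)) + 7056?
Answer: 6055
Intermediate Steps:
W(C) = 14
A(z) = -1001 (A(z) = -49 + 7*(-136) = -49 - 952 = -1001)
A(W(3)) + 7056 = -1001 + 7056 = 6055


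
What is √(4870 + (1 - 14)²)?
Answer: √5039 ≈ 70.986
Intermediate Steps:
√(4870 + (1 - 14)²) = √(4870 + (-13)²) = √(4870 + 169) = √5039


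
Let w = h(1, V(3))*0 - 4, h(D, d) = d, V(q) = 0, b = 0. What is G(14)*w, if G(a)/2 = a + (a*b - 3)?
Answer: -88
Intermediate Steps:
w = -4 (w = 0*0 - 4 = 0 - 4 = -4)
G(a) = -6 + 2*a (G(a) = 2*(a + (a*0 - 3)) = 2*(a + (0 - 3)) = 2*(a - 3) = 2*(-3 + a) = -6 + 2*a)
G(14)*w = (-6 + 2*14)*(-4) = (-6 + 28)*(-4) = 22*(-4) = -88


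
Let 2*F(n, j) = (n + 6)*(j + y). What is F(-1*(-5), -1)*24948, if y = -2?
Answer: -411642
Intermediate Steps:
F(n, j) = (-2 + j)*(6 + n)/2 (F(n, j) = ((n + 6)*(j - 2))/2 = ((6 + n)*(-2 + j))/2 = ((-2 + j)*(6 + n))/2 = (-2 + j)*(6 + n)/2)
F(-1*(-5), -1)*24948 = (-6 - (-1)*(-5) + 3*(-1) + (1/2)*(-1)*(-1*(-5)))*24948 = (-6 - 1*5 - 3 + (1/2)*(-1)*5)*24948 = (-6 - 5 - 3 - 5/2)*24948 = -33/2*24948 = -411642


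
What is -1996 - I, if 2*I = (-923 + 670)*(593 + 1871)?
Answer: 309700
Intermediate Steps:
I = -311696 (I = ((-923 + 670)*(593 + 1871))/2 = (-253*2464)/2 = (½)*(-623392) = -311696)
-1996 - I = -1996 - 1*(-311696) = -1996 + 311696 = 309700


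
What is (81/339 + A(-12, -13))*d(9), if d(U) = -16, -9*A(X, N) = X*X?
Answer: 28496/113 ≈ 252.18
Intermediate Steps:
A(X, N) = -X²/9 (A(X, N) = -X*X/9 = -X²/9)
(81/339 + A(-12, -13))*d(9) = (81/339 - ⅑*(-12)²)*(-16) = (81*(1/339) - ⅑*144)*(-16) = (27/113 - 16)*(-16) = -1781/113*(-16) = 28496/113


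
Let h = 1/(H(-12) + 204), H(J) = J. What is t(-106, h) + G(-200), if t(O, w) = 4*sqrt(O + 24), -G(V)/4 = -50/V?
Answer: -1 + 4*I*sqrt(82) ≈ -1.0 + 36.222*I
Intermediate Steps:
G(V) = 200/V (G(V) = -(-200)/V = 200/V)
h = 1/192 (h = 1/(-12 + 204) = 1/192 ≈ 0.0052083)
t(O, w) = 4*sqrt(24 + O)
t(-106, h) + G(-200) = 4*sqrt(24 - 106) + 200/(-200) = 4*sqrt(-82) + 200*(-1/200) = 4*(I*sqrt(82)) - 1 = 4*I*sqrt(82) - 1 = -1 + 4*I*sqrt(82)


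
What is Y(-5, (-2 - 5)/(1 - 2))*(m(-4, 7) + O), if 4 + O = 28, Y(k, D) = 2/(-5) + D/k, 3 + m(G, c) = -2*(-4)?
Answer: -261/5 ≈ -52.200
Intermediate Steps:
m(G, c) = 5 (m(G, c) = -3 - 2*(-4) = -3 + 8 = 5)
Y(k, D) = -⅖ + D/k (Y(k, D) = 2*(-⅕) + D/k = -⅖ + D/k)
O = 24 (O = -4 + 28 = 24)
Y(-5, (-2 - 5)/(1 - 2))*(m(-4, 7) + O) = (-⅖ + ((-2 - 5)/(1 - 2))/(-5))*(5 + 24) = (-⅖ - 7/(-1)*(-⅕))*29 = (-⅖ - 7*(-1)*(-⅕))*29 = (-⅖ + 7*(-⅕))*29 = (-⅖ - 7/5)*29 = -9/5*29 = -261/5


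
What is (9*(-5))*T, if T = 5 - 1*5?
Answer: 0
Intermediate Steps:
T = 0 (T = 5 - 5 = 0)
(9*(-5))*T = (9*(-5))*0 = -45*0 = 0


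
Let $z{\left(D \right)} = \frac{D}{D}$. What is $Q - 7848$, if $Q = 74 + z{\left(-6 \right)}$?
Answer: $-7773$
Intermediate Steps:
$z{\left(D \right)} = 1$
$Q = 75$ ($Q = 74 + 1 = 75$)
$Q - 7848 = 75 - 7848 = -7773$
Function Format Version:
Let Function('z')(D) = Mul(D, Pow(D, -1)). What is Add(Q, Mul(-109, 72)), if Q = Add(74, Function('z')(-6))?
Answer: -7773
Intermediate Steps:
Function('z')(D) = 1
Q = 75 (Q = Add(74, 1) = 75)
Add(Q, Mul(-109, 72)) = Add(75, Mul(-109, 72)) = Add(75, -7848) = -7773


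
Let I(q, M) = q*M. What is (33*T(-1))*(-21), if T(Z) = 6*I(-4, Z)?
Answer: -16632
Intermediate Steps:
I(q, M) = M*q
T(Z) = -24*Z (T(Z) = 6*(Z*(-4)) = 6*(-4*Z) = -24*Z)
(33*T(-1))*(-21) = (33*(-24*(-1)))*(-21) = (33*24)*(-21) = 792*(-21) = -16632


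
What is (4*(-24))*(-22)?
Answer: 2112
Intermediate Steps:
(4*(-24))*(-22) = -96*(-22) = 2112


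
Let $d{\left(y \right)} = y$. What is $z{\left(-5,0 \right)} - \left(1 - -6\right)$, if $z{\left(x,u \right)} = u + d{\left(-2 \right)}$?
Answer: $-9$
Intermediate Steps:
$z{\left(x,u \right)} = -2 + u$ ($z{\left(x,u \right)} = u - 2 = -2 + u$)
$z{\left(-5,0 \right)} - \left(1 - -6\right) = \left(-2 + 0\right) - \left(1 - -6\right) = -2 - \left(1 + 6\right) = -2 - 7 = -9$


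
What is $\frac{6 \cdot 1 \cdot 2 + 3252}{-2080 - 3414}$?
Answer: $- \frac{1632}{2747} \approx -0.5941$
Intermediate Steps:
$\frac{6 \cdot 1 \cdot 2 + 3252}{-2080 - 3414} = \frac{6 \cdot 2 + 3252}{-5494} = \left(12 + 3252\right) \left(- \frac{1}{5494}\right) = 3264 \left(- \frac{1}{5494}\right) = - \frac{1632}{2747}$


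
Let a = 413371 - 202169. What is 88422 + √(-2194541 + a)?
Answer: 88422 + 3*I*√220371 ≈ 88422.0 + 1408.3*I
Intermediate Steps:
a = 211202
88422 + √(-2194541 + a) = 88422 + √(-2194541 + 211202) = 88422 + √(-1983339) = 88422 + 3*I*√220371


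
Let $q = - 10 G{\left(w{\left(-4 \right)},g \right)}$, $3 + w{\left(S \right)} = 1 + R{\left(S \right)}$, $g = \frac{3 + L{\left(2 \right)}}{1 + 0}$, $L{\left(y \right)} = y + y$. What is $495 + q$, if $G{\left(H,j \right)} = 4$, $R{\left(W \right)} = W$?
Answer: $455$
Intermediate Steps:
$L{\left(y \right)} = 2 y$
$g = 7$ ($g = \frac{3 + 2 \cdot 2}{1 + 0} = \frac{3 + 4}{1} = 7 \cdot 1 = 7$)
$w{\left(S \right)} = -2 + S$ ($w{\left(S \right)} = -3 + \left(1 + S\right) = -2 + S$)
$q = -40$ ($q = \left(-10\right) 4 = -40$)
$495 + q = 495 - 40 = 455$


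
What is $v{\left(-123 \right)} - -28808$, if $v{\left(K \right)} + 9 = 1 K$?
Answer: $28676$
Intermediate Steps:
$v{\left(K \right)} = -9 + K$ ($v{\left(K \right)} = -9 + 1 K = -9 + K$)
$v{\left(-123 \right)} - -28808 = \left(-9 - 123\right) - -28808 = -132 + 28808 = 28676$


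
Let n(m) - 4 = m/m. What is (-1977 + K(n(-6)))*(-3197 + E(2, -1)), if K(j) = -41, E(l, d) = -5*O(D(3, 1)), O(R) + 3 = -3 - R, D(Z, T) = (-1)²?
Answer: 6380916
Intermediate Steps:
D(Z, T) = 1
O(R) = -6 - R (O(R) = -3 + (-3 - R) = -6 - R)
E(l, d) = 35 (E(l, d) = -5*(-6 - 1*1) = -5*(-6 - 1) = -5*(-7) = 35)
n(m) = 5 (n(m) = 4 + m/m = 4 + 1 = 5)
(-1977 + K(n(-6)))*(-3197 + E(2, -1)) = (-1977 - 41)*(-3197 + 35) = -2018*(-3162) = 6380916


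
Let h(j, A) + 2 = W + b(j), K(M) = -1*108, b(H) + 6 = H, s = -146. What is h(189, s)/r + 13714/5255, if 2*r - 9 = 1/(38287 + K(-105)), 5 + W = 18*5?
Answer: 27861949527/451420265 ≈ 61.721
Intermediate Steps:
W = 85 (W = -5 + 18*5 = -5 + 90 = 85)
b(H) = -6 + H
K(M) = -108
h(j, A) = 77 + j (h(j, A) = -2 + (85 + (-6 + j)) = -2 + (79 + j) = 77 + j)
r = 171806/38179 (r = 9/2 + 1/(2*(38287 - 108)) = 9/2 + (½)/38179 = 9/2 + (½)*(1/38179) = 9/2 + 1/76358 = 171806/38179 ≈ 4.5000)
h(189, s)/r + 13714/5255 = (77 + 189)/(171806/38179) + 13714/5255 = 266*(38179/171806) + 13714*(1/5255) = 5077807/85903 + 13714/5255 = 27861949527/451420265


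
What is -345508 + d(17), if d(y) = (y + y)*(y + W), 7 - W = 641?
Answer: -366486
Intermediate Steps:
W = -634 (W = 7 - 1*641 = 7 - 641 = -634)
d(y) = 2*y*(-634 + y) (d(y) = (y + y)*(y - 634) = (2*y)*(-634 + y) = 2*y*(-634 + y))
-345508 + d(17) = -345508 + 2*17*(-634 + 17) = -345508 + 2*17*(-617) = -345508 - 20978 = -366486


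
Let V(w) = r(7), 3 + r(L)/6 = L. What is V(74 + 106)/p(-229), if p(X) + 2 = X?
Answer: -8/77 ≈ -0.10390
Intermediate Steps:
r(L) = -18 + 6*L
p(X) = -2 + X
V(w) = 24 (V(w) = -18 + 6*7 = -18 + 42 = 24)
V(74 + 106)/p(-229) = 24/(-2 - 229) = 24/(-231) = 24*(-1/231) = -8/77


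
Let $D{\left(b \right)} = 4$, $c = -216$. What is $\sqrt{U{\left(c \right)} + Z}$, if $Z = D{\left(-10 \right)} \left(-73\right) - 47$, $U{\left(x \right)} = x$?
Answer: $i \sqrt{555} \approx 23.558 i$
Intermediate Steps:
$Z = -339$ ($Z = 4 \left(-73\right) - 47 = -292 - 47 = -339$)
$\sqrt{U{\left(c \right)} + Z} = \sqrt{-216 - 339} = \sqrt{-555} = i \sqrt{555}$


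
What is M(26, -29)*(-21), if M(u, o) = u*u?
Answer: -14196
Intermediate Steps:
M(u, o) = u**2
M(26, -29)*(-21) = 26**2*(-21) = 676*(-21) = -14196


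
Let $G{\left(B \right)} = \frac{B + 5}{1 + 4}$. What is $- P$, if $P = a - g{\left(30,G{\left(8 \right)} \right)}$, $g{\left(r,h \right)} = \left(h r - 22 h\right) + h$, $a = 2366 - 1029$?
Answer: $- \frac{6568}{5} \approx -1313.6$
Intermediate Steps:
$G{\left(B \right)} = 1 + \frac{B}{5}$ ($G{\left(B \right)} = \frac{5 + B}{5} = \left(5 + B\right) \frac{1}{5} = 1 + \frac{B}{5}$)
$a = 1337$ ($a = 2366 - 1029 = 1337$)
$g{\left(r,h \right)} = - 21 h + h r$ ($g{\left(r,h \right)} = \left(- 22 h + h r\right) + h = - 21 h + h r$)
$P = \frac{6568}{5}$ ($P = 1337 - \left(1 + \frac{1}{5} \cdot 8\right) \left(-21 + 30\right) = 1337 - \left(1 + \frac{8}{5}\right) 9 = 1337 - \frac{13}{5} \cdot 9 = 1337 - \frac{117}{5} = \frac{6568}{5} \approx 1313.6$)
$- P = \left(-1\right) \frac{6568}{5} = - \frac{6568}{5}$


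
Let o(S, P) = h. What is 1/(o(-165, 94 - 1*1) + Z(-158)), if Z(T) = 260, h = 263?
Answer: 1/523 ≈ 0.0019120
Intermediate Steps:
o(S, P) = 263
1/(o(-165, 94 - 1*1) + Z(-158)) = 1/(263 + 260) = 1/523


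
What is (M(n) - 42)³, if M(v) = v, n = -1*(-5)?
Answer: -50653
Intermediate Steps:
n = 5
(M(n) - 42)³ = (5 - 42)³ = (-37)³ = -50653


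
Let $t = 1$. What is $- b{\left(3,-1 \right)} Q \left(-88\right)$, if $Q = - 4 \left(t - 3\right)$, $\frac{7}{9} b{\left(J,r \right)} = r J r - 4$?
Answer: $- \frac{6336}{7} \approx -905.14$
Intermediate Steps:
$b{\left(J,r \right)} = - \frac{36}{7} + \frac{9 J r^{2}}{7}$ ($b{\left(J,r \right)} = \frac{9 \left(r J r - 4\right)}{7} = \frac{9 \left(J r r - 4\right)}{7} = \frac{9 \left(J r^{2} - 4\right)}{7} = \frac{9 \left(-4 + J r^{2}\right)}{7} = - \frac{36}{7} + \frac{9 J r^{2}}{7}$)
$Q = 8$ ($Q = - 4 \left(1 - 3\right) = \left(-4\right) \left(-2\right) = 8$)
$- b{\left(3,-1 \right)} Q \left(-88\right) = - \left(- \frac{36}{7} + \frac{9}{7} \cdot 3 \left(-1\right)^{2}\right) 8 \left(-88\right) = - \left(- \frac{36}{7} + \frac{9}{7} \cdot 3 \cdot 1\right) 8 \left(-88\right) = - \left(- \frac{36}{7} + \frac{27}{7}\right) 8 \left(-88\right) = - \left(- \frac{9}{7}\right) 8 \left(-88\right) = - \frac{\left(-72\right) \left(-88\right)}{7} = \left(-1\right) \frac{6336}{7} = - \frac{6336}{7}$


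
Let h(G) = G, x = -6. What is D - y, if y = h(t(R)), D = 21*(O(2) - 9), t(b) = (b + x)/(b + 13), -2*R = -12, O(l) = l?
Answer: -147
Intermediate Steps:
R = 6 (R = -½*(-12) = 6)
t(b) = (-6 + b)/(13 + b) (t(b) = (b - 6)/(b + 13) = (-6 + b)/(13 + b))
D = -147 (D = 21*(2 - 9) = 21*(-7) = -147)
y = 0 (y = (-6 + 6)/(13 + 6) = 0/19 = (1/19)*0 = 0)
D - y = -147 - 1*0 = -147 + 0 = -147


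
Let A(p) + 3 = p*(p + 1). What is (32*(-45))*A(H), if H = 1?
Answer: 1440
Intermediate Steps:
A(p) = -3 + p*(1 + p) (A(p) = -3 + p*(p + 1) = -3 + p*(1 + p))
(32*(-45))*A(H) = (32*(-45))*(-3 + 1 + 1²) = -1440*(-3 + 1 + 1) = -1440*(-1) = 1440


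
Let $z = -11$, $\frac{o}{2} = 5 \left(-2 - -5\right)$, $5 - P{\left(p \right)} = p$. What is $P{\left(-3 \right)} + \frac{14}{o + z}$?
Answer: $\frac{166}{19} \approx 8.7368$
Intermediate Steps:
$P{\left(p \right)} = 5 - p$
$o = 30$ ($o = 2 \cdot 5 \left(-2 - -5\right) = 2 \cdot 5 \left(-2 + 5\right) = 2 \cdot 5 \cdot 3 = 2 \cdot 15 = 30$)
$P{\left(-3 \right)} + \frac{14}{o + z} = \left(5 - -3\right) + \frac{14}{30 - 11} = \left(5 + 3\right) + \frac{14}{19} = 8 + 14 \cdot \frac{1}{19} = 8 + \frac{14}{19} = \frac{166}{19}$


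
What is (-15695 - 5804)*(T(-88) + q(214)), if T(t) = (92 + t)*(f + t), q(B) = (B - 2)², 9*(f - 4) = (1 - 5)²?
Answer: -8632622464/9 ≈ -9.5918e+8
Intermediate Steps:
f = 52/9 (f = 4 + (1 - 5)²/9 = 4 + (⅑)*(-4)² = 4 + (⅑)*16 = 4 + 16/9 = 52/9 ≈ 5.7778)
q(B) = (-2 + B)²
T(t) = (92 + t)*(52/9 + t)
(-15695 - 5804)*(T(-88) + q(214)) = (-15695 - 5804)*((4784/9 + (-88)² + (880/9)*(-88)) + (-2 + 214)²) = -21499*((4784/9 + 7744 - 77440/9) + 212²) = -21499*(-2960/9 + 44944) = -21499*401536/9 = -8632622464/9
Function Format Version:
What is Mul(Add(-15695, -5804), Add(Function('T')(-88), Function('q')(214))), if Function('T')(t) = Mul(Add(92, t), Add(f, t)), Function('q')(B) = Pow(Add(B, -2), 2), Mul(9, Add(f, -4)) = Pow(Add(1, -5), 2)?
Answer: Rational(-8632622464, 9) ≈ -9.5918e+8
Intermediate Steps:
f = Rational(52, 9) (f = Add(4, Mul(Rational(1, 9), Pow(Add(1, -5), 2))) = Add(4, Mul(Rational(1, 9), Pow(-4, 2))) = Add(4, Mul(Rational(1, 9), 16)) = Add(4, Rational(16, 9)) = Rational(52, 9) ≈ 5.7778)
Function('q')(B) = Pow(Add(-2, B), 2)
Function('T')(t) = Mul(Add(92, t), Add(Rational(52, 9), t))
Mul(Add(-15695, -5804), Add(Function('T')(-88), Function('q')(214))) = Mul(Add(-15695, -5804), Add(Add(Rational(4784, 9), Pow(-88, 2), Mul(Rational(880, 9), -88)), Pow(Add(-2, 214), 2))) = Mul(-21499, Add(Add(Rational(4784, 9), 7744, Rational(-77440, 9)), Pow(212, 2))) = Mul(-21499, Add(Rational(-2960, 9), 44944)) = Mul(-21499, Rational(401536, 9)) = Rational(-8632622464, 9)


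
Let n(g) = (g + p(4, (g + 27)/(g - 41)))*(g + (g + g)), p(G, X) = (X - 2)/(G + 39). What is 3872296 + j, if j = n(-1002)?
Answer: 308757669158/44849 ≈ 6.8844e+6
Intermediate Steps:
p(G, X) = (-2 + X)/(39 + G)
n(g) = 3*g*(-2/43 + g + (27 + g)/(43*(-41 + g))) (n(g) = (g + (-2 + (g + 27)/(g - 41))/(39 + 4))*(g + (g + g)) = (g + (-2 + (27 + g)/(-41 + g))/43)*(g + 2*g) = (g + (-2 + (27 + g)/(-41 + g))/43)*(3*g) = (g + (-2/43 + (27 + g)/(43*(-41 + g))))*(3*g) = (-2/43 + g + (27 + g)/(43*(-41 + g)))*(3*g) = 3*g*(-2/43 + g + (27 + g)/(43*(-41 + g))))
j = 135089065854/44849 (j = (3/43)*(-1002)*(109 - 1*(-1002) + 43*(-1002)*(-41 - 1002))/(-41 - 1002) = (3/43)*(-1002)*(109 + 1002 + 43*(-1002)*(-1043))/(-1043) = (3/43)*(-1002)*(-1/1043)*(109 + 1002 + 44938698) = (3/43)*(-1002)*(-1/1043)*44939809 = 135089065854/44849 ≈ 3.0121e+6)
3872296 + j = 3872296 + 135089065854/44849 = 308757669158/44849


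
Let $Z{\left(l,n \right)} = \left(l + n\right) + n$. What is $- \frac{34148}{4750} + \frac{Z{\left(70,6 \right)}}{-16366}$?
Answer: $- \frac{139813917}{19434625} \approx -7.1941$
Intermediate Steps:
$Z{\left(l,n \right)} = l + 2 n$
$- \frac{34148}{4750} + \frac{Z{\left(70,6 \right)}}{-16366} = - \frac{34148}{4750} + \frac{70 + 2 \cdot 6}{-16366} = \left(-34148\right) \frac{1}{4750} + \left(70 + 12\right) \left(- \frac{1}{16366}\right) = - \frac{17074}{2375} + 82 \left(- \frac{1}{16366}\right) = - \frac{17074}{2375} - \frac{41}{8183} = - \frac{139813917}{19434625}$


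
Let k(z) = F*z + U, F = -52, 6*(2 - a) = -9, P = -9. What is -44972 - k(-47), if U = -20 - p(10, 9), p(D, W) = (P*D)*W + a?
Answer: -96405/2 ≈ -48203.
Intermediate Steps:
a = 7/2 (a = 2 - ⅙*(-9) = 2 + 3/2 = 7/2 ≈ 3.5000)
p(D, W) = 7/2 - 9*D*W (p(D, W) = (-9*D)*W + 7/2 = -9*D*W + 7/2 = 7/2 - 9*D*W)
U = 1573/2 (U = -20 - (7/2 - 9*10*9) = -20 - (7/2 - 810) = -20 - 1*(-1613/2) = -20 + 1613/2 = 1573/2 ≈ 786.50)
k(z) = 1573/2 - 52*z (k(z) = -52*z + 1573/2 = 1573/2 - 52*z)
-44972 - k(-47) = -44972 - (1573/2 - 52*(-47)) = -44972 - (1573/2 + 2444) = -44972 - 1*6461/2 = -44972 - 6461/2 = -96405/2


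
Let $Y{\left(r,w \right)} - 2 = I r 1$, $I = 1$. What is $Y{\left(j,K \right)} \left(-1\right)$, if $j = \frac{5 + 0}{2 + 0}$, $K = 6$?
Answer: $- \frac{9}{2} \approx -4.5$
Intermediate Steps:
$j = \frac{5}{2} \approx 2.5$
$Y{\left(r,w \right)} = 2 + r$ ($Y{\left(r,w \right)} = 2 + 1 r 1 = 2 + r 1 = 2 + r$)
$Y{\left(j,K \right)} \left(-1\right) = \left(2 + \frac{5}{2}\right) \left(-1\right) = \frac{9}{2} \left(-1\right) = - \frac{9}{2}$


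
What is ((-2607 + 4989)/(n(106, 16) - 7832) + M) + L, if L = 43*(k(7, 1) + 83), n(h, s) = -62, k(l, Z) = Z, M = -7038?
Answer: -13523613/3947 ≈ -3426.3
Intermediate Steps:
L = 3612 (L = 43*(1 + 83) = 43*84 = 3612)
((-2607 + 4989)/(n(106, 16) - 7832) + M) + L = ((-2607 + 4989)/(-62 - 7832) - 7038) + 3612 = (2382/(-7894) - 7038) + 3612 = (2382*(-1/7894) - 7038) + 3612 = (-1191/3947 - 7038) + 3612 = -27780177/3947 + 3612 = -13523613/3947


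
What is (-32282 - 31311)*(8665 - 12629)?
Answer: 252082652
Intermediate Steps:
(-32282 - 31311)*(8665 - 12629) = -63593*(-3964) = 252082652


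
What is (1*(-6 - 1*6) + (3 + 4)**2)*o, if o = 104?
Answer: 3848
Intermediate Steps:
(1*(-6 - 1*6) + (3 + 4)**2)*o = (1*(-6 - 1*6) + (3 + 4)**2)*104 = (1*(-6 - 6) + 7**2)*104 = (1*(-12) + 49)*104 = (-12 + 49)*104 = 37*104 = 3848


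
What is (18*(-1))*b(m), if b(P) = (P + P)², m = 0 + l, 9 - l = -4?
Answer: -12168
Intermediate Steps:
l = 13 (l = 9 - 1*(-4) = 9 + 4 = 13)
m = 13 (m = 0 + 13 = 13)
b(P) = 4*P² (b(P) = (2*P)² = 4*P²)
(18*(-1))*b(m) = (18*(-1))*(4*13²) = -72*169 = -18*676 = -12168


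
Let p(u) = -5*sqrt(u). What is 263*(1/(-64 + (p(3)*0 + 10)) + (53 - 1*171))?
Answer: -1676099/54 ≈ -31039.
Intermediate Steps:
263*(1/(-64 + (p(3)*0 + 10)) + (53 - 1*171)) = 263*(1/(-64 + (-5*sqrt(3)*0 + 10)) + (53 - 1*171)) = 263*(1/(-64 + (0 + 10)) + (53 - 171)) = 263*(1/(-64 + 10) - 118) = 263*(1/(-54) - 118) = 263*(-1/54 - 118) = 263*(-6373/54) = -1676099/54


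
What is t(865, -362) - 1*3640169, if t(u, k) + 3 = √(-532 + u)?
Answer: -3640172 + 3*√37 ≈ -3.6402e+6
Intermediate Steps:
t(u, k) = -3 + √(-532 + u)
t(865, -362) - 1*3640169 = (-3 + √(-532 + 865)) - 1*3640169 = (-3 + √333) - 3640169 = (-3 + 3*√37) - 3640169 = -3640172 + 3*√37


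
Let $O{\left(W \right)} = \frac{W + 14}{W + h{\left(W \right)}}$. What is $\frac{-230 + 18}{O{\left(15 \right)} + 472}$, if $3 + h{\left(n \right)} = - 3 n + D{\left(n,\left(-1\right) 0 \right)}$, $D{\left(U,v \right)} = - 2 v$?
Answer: $- \frac{6996}{15547} \approx -0.44999$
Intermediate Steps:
$h{\left(n \right)} = -3 - 3 n$ ($h{\left(n \right)} = -3 - \left(3 n + 2 \left(-1\right) 0\right) = -3 - 3 n$)
$O{\left(W \right)} = \frac{14 + W}{-3 - 2 W}$ ($O{\left(W \right)} = \frac{W + 14}{W - \left(3 + 3 W\right)} = \frac{14 + W}{-3 - 2 W}$)
$\frac{-230 + 18}{O{\left(15 \right)} + 472} = \frac{-230 + 18}{\frac{-14 - 15}{3 + 2 \cdot 15} + 472} = - \frac{212}{\frac{-14 - 15}{3 + 30} + 472} = - \frac{212}{\frac{1}{33} \left(-29\right) + 472} = - \frac{212}{- \frac{29}{33} + 472} = - \frac{212}{\frac{15547}{33}} = \left(-212\right) \frac{33}{15547} = - \frac{6996}{15547}$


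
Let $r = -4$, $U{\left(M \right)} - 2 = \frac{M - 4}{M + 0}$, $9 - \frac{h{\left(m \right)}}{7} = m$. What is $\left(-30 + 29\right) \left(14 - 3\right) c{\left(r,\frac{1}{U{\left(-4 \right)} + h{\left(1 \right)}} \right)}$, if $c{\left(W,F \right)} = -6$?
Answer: $66$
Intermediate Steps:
$h{\left(m \right)} = 63 - 7 m$
$U{\left(M \right)} = 2 + \frac{-4 + M}{M}$ ($U{\left(M \right)} = 2 + \frac{M - 4}{M + 0} = 2 + \frac{-4 + M}{M}$)
$\left(-30 + 29\right) \left(14 - 3\right) c{\left(r,\frac{1}{U{\left(-4 \right)} + h{\left(1 \right)}} \right)} = \left(-30 + 29\right) \left(14 - 3\right) \left(-6\right) = \left(-1\right) 11 \left(-6\right) = \left(-11\right) \left(-6\right) = 66$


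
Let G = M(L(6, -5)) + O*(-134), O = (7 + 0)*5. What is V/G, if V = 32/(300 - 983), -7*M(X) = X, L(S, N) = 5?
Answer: 224/22426305 ≈ 9.9883e-6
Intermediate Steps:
M(X) = -X/7
O = 35 (O = 7*5 = 35)
G = -32835/7 (G = -1/7*5 + 35*(-134) = -5/7 - 4690 = -32835/7 ≈ -4690.7)
V = -32/683 (V = 32/(-683) = 32*(-1/683) = -32/683 ≈ -0.046852)
V/G = -32/(683*(-32835/7)) = -32/683*(-7/32835) = 224/22426305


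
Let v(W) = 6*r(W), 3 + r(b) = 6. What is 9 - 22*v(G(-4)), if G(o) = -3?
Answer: -387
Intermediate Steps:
r(b) = 3 (r(b) = -3 + 6 = 3)
v(W) = 18 (v(W) = 6*3 = 18)
9 - 22*v(G(-4)) = 9 - 22*18 = 9 - 396 = -387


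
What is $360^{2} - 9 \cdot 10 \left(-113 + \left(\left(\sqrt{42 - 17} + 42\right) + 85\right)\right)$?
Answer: $127890$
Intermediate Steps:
$360^{2} - 9 \cdot 10 \left(-113 + \left(\left(\sqrt{42 - 17} + 42\right) + 85\right)\right) = 129600 - 90 \left(-113 + \left(\left(\sqrt{25} + 42\right) + 85\right)\right) = 129600 - 90 \left(-113 + \left(\left(5 + 42\right) + 85\right)\right) = 129600 - 90 \left(-113 + \left(47 + 85\right)\right) = 129600 - 90 \left(-113 + 132\right) = 129600 - 90 \cdot 19 = 129600 - 1710 = 127890$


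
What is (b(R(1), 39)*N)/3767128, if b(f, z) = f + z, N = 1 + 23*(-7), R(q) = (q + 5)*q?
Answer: -900/470891 ≈ -0.0019113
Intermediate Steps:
R(q) = q*(5 + q) (R(q) = (5 + q)*q = q*(5 + q))
N = -160 (N = 1 - 161 = -160)
(b(R(1), 39)*N)/3767128 = ((1*(5 + 1) + 39)*(-160))/3767128 = ((1*6 + 39)*(-160))*(1/3767128) = ((6 + 39)*(-160))*(1/3767128) = (45*(-160))*(1/3767128) = -7200*1/3767128 = -900/470891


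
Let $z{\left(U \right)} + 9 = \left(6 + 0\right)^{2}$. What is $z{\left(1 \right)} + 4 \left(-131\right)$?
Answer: $-497$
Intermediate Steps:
$z{\left(U \right)} = 27$ ($z{\left(U \right)} = -9 + \left(6 + 0\right)^{2} = -9 + 6^{2} = -9 + 36 = 27$)
$z{\left(1 \right)} + 4 \left(-131\right) = 27 + 4 \left(-131\right) = 27 - 524 = -497$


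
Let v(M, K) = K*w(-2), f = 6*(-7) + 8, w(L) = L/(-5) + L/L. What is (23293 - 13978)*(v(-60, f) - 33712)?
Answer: -314470674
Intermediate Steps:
w(L) = 1 - L/5 (w(L) = L*(-⅕) + 1 = -L/5 + 1 = 1 - L/5)
f = -34 (f = -42 + 8 = -34)
v(M, K) = 7*K/5 (v(M, K) = K*(1 - ⅕*(-2)) = K*(1 + ⅖) = K*(7/5) = 7*K/5)
(23293 - 13978)*(v(-60, f) - 33712) = (23293 - 13978)*((7/5)*(-34) - 33712) = 9315*(-238/5 - 33712) = 9315*(-168798/5) = -314470674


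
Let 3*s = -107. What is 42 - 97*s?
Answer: 10505/3 ≈ 3501.7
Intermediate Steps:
s = -107/3 (s = (1/3)*(-107) = -107/3 ≈ -35.667)
42 - 97*s = 42 - 97*(-107/3) = 42 + 10379/3 = 10505/3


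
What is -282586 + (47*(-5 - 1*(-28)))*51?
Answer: -227455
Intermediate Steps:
-282586 + (47*(-5 - 1*(-28)))*51 = -282586 + (47*(-5 + 28))*51 = -282586 + (47*23)*51 = -282586 + 1081*51 = -282586 + 55131 = -227455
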